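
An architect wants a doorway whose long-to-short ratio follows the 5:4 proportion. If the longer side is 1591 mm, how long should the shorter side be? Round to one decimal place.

5:4 = 1.25000.
Shorter side = 1591 ÷ 1.25000 ≈ 1272.800 → 1272.8 mm.

1272.8 mm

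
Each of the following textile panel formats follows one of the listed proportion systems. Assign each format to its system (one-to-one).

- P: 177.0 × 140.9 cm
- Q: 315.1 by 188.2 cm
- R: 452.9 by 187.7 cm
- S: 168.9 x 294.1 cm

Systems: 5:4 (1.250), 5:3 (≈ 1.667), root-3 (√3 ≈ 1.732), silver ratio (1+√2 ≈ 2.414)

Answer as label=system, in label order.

P=5:4, Q=5:3, R=silver ratio, S=root-3

P = 177.0/140.9 ≈ 1.256 → 5:4 (1.250)
Q = 315.1/188.2 ≈ 1.674 → 5:3 (1.667)
R = 452.9/187.7 ≈ 2.413 → silver ratio (2.414)
S = 294.1/168.9 ≈ 1.741 → root-3 (1.732)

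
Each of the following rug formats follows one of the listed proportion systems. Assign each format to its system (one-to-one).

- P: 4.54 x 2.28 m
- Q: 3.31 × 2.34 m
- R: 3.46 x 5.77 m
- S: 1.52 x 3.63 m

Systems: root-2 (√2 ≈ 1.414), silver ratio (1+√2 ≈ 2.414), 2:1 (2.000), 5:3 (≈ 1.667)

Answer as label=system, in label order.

Ratios: P ≈ 1.991; Q ≈ 1.415; R ≈ 1.668; S ≈ 2.388.
Targets: root-2 ≈ 1.414; silver ratio ≈ 2.414; 2:1 ≈ 2.000; 5:3 ≈ 1.667.

P=2:1, Q=root-2, R=5:3, S=silver ratio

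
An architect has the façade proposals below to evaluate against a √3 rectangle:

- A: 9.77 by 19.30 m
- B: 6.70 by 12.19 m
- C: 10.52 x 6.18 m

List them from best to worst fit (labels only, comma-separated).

C, B, A

Ratios: A = 19.30 / 9.77 ≈ 1.975; B = 12.19 / 6.70 ≈ 1.819; C = 10.52 / 6.18 ≈ 1.702.
|Δ from 1.732|: A 0.243; B 0.087; C 0.030.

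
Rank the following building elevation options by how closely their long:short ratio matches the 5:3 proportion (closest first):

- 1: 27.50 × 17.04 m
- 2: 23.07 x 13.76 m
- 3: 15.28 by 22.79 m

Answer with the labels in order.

1: 27.50/17.04 ≈ 1.614 → |1.614 − 1.667| = 0.053
2: 23.07/13.76 ≈ 1.677 → |1.677 − 1.667| = 0.010
3: 22.79/15.28 ≈ 1.491 → |1.491 − 1.667| = 0.176

2, 1, 3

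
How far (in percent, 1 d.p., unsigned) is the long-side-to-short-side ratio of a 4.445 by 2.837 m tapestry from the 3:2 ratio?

4.5%

Ratio = 4.445 / 2.837 ≈ 1.5668.
Ideal 3:2 = 1.5000. |1.5668 − 1.5000| / 1.5000 ≈ 4.45% → 4.5%.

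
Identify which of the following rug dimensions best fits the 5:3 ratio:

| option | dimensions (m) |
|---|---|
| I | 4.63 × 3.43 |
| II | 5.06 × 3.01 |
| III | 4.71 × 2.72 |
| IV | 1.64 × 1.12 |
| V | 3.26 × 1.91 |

II

Ratios (long/short): I ≈ 1.350; II ≈ 1.681; III ≈ 1.732; IV ≈ 1.464; V ≈ 1.707.
5:3 ≈ 1.667; option II is nearest (Δ 0.014).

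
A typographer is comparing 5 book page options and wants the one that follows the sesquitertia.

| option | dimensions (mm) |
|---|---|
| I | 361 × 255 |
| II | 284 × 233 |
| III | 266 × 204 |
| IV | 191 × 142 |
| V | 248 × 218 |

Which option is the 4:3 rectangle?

IV

Target 4:3 ≈ 1.333.
I: 1.416 (Δ0.083)  II: 1.219 (Δ0.114)  III: 1.304 (Δ0.029)  IV: 1.345 (Δ0.012)  V: 1.138 (Δ0.195)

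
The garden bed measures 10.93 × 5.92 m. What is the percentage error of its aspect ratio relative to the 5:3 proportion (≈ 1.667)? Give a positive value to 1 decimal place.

Ratio = 10.93 / 5.92 ≈ 1.8463.
Ideal 5:3 ≈ 1.6667. |1.8463 − 1.6667| / 1.6667 ≈ 10.78% → 10.8%.

10.8%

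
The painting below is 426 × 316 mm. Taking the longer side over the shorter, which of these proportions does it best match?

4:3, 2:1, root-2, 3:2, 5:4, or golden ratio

Ratio = 426 / 316 ≈ 1.348.
Distances: 4:3 1.333 (Δ 0.015); 2:1 2.000 (Δ 0.652); root-2 1.414 (Δ 0.066); 3:2 1.500 (Δ 0.152); 5:4 1.250 (Δ 0.098); golden ratio 1.618 (Δ 0.270).

4:3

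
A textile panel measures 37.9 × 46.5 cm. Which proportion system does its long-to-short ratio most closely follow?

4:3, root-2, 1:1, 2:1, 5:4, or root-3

Ratio = 46.5 / 37.9 ≈ 1.227.
Distances: 4:3 1.333 (Δ 0.106); root-2 1.414 (Δ 0.187); 1:1 1.000 (Δ 0.227); 2:1 2.000 (Δ 0.773); 5:4 1.250 (Δ 0.023); root-3 1.732 (Δ 0.505).

5:4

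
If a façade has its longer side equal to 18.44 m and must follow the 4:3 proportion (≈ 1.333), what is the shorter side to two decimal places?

4:3 ≈ 1.33333.
Shorter side = 18.44 ÷ 1.33333 ≈ 13.8300 → 13.83 m.

13.83 m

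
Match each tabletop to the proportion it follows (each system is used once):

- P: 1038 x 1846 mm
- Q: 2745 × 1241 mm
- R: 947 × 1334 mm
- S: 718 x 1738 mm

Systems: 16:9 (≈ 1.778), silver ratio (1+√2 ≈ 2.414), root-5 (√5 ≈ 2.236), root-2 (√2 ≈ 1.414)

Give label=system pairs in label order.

P=16:9, Q=root-5, R=root-2, S=silver ratio

Ratios: P ≈ 1.778; Q ≈ 2.212; R ≈ 1.409; S ≈ 2.421.
Targets: 16:9 ≈ 1.778; silver ratio ≈ 2.414; root-5 ≈ 2.236; root-2 ≈ 1.414.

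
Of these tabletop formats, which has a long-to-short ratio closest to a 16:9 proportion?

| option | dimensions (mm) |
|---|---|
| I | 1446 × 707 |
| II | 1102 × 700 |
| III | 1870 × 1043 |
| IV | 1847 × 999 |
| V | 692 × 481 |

Target 16:9 ≈ 1.778.
I: 2.045 (Δ0.267)  II: 1.574 (Δ0.204)  III: 1.793 (Δ0.015)  IV: 1.849 (Δ0.071)  V: 1.439 (Δ0.339)

III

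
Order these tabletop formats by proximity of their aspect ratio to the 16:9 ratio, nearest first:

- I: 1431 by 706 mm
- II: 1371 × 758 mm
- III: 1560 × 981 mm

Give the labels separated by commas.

II, III, I

Ratios: I = 1431 / 706 ≈ 2.027; II = 1371 / 758 ≈ 1.809; III = 1560 / 981 ≈ 1.590.
|Δ from 1.778|: I 0.249; II 0.031; III 0.188.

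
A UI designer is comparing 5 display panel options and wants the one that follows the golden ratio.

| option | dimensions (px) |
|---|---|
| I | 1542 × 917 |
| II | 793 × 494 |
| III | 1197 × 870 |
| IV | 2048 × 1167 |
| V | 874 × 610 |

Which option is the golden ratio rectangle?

II

Target golden ratio ≈ 1.618.
I: 1.682 (Δ0.064)  II: 1.605 (Δ0.013)  III: 1.376 (Δ0.242)  IV: 1.755 (Δ0.137)  V: 1.433 (Δ0.185)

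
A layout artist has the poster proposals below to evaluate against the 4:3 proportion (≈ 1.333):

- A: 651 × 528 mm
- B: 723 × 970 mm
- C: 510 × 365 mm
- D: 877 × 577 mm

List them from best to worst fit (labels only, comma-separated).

Ratios: A = 651 / 528 ≈ 1.233; B = 970 / 723 ≈ 1.342; C = 510 / 365 ≈ 1.397; D = 877 / 577 ≈ 1.520.
|Δ from 1.333|: A 0.100; B 0.009; C 0.064; D 0.187.

B, C, A, D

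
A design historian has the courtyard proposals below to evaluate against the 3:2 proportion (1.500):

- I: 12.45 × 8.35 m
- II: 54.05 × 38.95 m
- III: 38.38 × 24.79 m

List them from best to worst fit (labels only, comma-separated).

I, III, II

Ratios: I = 12.45 / 8.35 ≈ 1.491; II = 54.05 / 38.95 ≈ 1.388; III = 38.38 / 24.79 ≈ 1.548.
|Δ from 1.500|: I 0.009; II 0.112; III 0.048.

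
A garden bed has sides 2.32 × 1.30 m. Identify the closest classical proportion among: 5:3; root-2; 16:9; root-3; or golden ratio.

Ratio = 2.32 / 1.30 ≈ 1.785.
Distances: 5:3 1.667 (Δ 0.118); root-2 1.414 (Δ 0.371); 16:9 1.778 (Δ 0.007); root-3 1.732 (Δ 0.053); golden ratio 1.618 (Δ 0.167).

16:9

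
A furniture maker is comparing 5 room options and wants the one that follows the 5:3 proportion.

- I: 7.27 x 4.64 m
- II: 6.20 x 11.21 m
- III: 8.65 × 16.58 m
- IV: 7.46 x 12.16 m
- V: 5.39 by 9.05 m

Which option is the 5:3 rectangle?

Ratios (long/short): I ≈ 1.567; II ≈ 1.808; III ≈ 1.917; IV ≈ 1.630; V ≈ 1.679.
5:3 ≈ 1.667; option V is nearest (Δ 0.012).

V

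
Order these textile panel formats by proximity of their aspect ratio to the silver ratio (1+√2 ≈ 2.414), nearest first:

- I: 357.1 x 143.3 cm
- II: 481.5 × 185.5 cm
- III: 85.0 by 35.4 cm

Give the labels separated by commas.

Ratios: I = 357.1 / 143.3 ≈ 2.492; II = 481.5 / 185.5 ≈ 2.596; III = 85.0 / 35.4 ≈ 2.401.
|Δ from 2.414|: I 0.078; II 0.182; III 0.013.

III, I, II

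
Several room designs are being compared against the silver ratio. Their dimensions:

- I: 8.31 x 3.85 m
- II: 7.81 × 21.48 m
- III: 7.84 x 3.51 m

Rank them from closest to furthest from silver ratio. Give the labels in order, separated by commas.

III, I, II

Ratios: I = 8.31 / 3.85 ≈ 2.158; II = 21.48 / 7.81 ≈ 2.750; III = 7.84 / 3.51 ≈ 2.234.
|Δ from 2.414|: I 0.256; II 0.336; III 0.180.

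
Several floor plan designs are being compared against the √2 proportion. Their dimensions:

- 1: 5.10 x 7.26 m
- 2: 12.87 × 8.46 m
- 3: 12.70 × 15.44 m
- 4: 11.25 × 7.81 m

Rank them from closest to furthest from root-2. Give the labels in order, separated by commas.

Ratios: 1 = 7.26 / 5.10 ≈ 1.424; 2 = 12.87 / 8.46 ≈ 1.521; 3 = 15.44 / 12.70 ≈ 1.216; 4 = 11.25 / 7.81 ≈ 1.440.
|Δ from 1.414|: 1 0.010; 2 0.107; 3 0.198; 4 0.026.

1, 4, 2, 3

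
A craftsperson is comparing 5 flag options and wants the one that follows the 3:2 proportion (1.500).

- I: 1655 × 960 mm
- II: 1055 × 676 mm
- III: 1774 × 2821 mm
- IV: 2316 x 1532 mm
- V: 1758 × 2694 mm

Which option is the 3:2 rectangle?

Target 3:2 ≈ 1.500.
I: 1.724 (Δ0.224)  II: 1.561 (Δ0.061)  III: 1.590 (Δ0.090)  IV: 1.512 (Δ0.012)  V: 1.532 (Δ0.032)

IV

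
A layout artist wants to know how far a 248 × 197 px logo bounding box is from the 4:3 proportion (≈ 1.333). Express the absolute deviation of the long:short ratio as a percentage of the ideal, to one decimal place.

Ratio = 248 / 197 ≈ 1.2589.
Ideal 4:3 ≈ 1.3333. |1.2589 − 1.3333| / 1.3333 ≈ 5.58% → 5.6%.

5.6%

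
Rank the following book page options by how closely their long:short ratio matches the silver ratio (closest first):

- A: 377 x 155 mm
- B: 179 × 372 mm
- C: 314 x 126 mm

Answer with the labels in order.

Ratios: A = 377 / 155 ≈ 2.432; B = 372 / 179 ≈ 2.078; C = 314 / 126 ≈ 2.492.
|Δ from 2.414|: A 0.018; B 0.336; C 0.078.

A, C, B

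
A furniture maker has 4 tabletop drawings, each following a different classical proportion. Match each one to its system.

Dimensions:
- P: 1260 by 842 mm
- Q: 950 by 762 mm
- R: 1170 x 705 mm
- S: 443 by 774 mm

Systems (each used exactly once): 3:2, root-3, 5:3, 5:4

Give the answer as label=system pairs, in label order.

Ratios: P ≈ 1.496; Q ≈ 1.247; R ≈ 1.660; S ≈ 1.747.
Targets: 3:2 ≈ 1.500; root-3 ≈ 1.732; 5:3 ≈ 1.667; 5:4 ≈ 1.250.

P=3:2, Q=5:4, R=5:3, S=root-3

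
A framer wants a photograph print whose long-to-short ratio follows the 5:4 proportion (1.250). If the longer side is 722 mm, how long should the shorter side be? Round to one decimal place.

5:4 = 1.25000.
Shorter side = 722 ÷ 1.25000 ≈ 577.600 → 577.6 mm.

577.6 mm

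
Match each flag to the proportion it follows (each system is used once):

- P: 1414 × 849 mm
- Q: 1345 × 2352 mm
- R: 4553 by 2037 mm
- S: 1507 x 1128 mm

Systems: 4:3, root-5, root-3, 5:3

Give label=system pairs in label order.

P=5:3, Q=root-3, R=root-5, S=4:3

Ratios: P ≈ 1.665; Q ≈ 1.749; R ≈ 2.235; S ≈ 1.336.
Targets: 4:3 ≈ 1.333; root-5 ≈ 2.236; root-3 ≈ 1.732; 5:3 ≈ 1.667.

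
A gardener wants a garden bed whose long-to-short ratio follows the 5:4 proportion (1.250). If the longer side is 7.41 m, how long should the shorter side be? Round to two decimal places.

5.93 m

5:4 = 1.25000.
Shorter side = 7.41 ÷ 1.25000 ≈ 5.9280 → 5.93 m.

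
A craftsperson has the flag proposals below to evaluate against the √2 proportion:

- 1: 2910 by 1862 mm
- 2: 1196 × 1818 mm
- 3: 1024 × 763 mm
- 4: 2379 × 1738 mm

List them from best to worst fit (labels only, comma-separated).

1: 2910/1862 ≈ 1.563 → |1.563 − 1.414| = 0.149
2: 1818/1196 ≈ 1.520 → |1.520 − 1.414| = 0.106
3: 1024/763 ≈ 1.342 → |1.342 − 1.414| = 0.072
4: 2379/1738 ≈ 1.369 → |1.369 − 1.414| = 0.045

4, 3, 2, 1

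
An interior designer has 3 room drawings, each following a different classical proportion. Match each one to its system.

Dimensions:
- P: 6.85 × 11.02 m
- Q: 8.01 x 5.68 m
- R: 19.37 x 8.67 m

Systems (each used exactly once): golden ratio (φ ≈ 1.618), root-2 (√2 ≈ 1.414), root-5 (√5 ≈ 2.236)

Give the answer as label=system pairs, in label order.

P = 11.02/6.85 ≈ 1.609 → golden ratio (1.618)
Q = 8.01/5.68 ≈ 1.410 → root-2 (1.414)
R = 19.37/8.67 ≈ 2.234 → root-5 (2.236)

P=golden ratio, Q=root-2, R=root-5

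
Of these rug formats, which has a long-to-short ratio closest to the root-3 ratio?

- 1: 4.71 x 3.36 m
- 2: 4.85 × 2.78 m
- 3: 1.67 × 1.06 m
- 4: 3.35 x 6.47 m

Target root-3 ≈ 1.732.
1: 1.402 (Δ0.330)  2: 1.745 (Δ0.013)  3: 1.575 (Δ0.157)  4: 1.931 (Δ0.199)

2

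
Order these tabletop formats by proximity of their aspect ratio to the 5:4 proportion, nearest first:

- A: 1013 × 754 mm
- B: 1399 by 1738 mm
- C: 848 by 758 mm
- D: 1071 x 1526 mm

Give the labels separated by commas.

Ratios: A = 1013 / 754 ≈ 1.344; B = 1738 / 1399 ≈ 1.242; C = 848 / 758 ≈ 1.119; D = 1526 / 1071 ≈ 1.425.
|Δ from 1.250|: A 0.094; B 0.008; C 0.131; D 0.175.

B, A, C, D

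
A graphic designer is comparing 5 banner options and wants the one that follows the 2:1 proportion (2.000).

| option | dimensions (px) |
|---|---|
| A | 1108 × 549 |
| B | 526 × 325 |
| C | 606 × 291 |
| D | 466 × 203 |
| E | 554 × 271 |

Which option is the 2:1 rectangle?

A

Ratios (long/short): A ≈ 2.018; B ≈ 1.618; C ≈ 2.082; D ≈ 2.296; E ≈ 2.044.
2:1 ≈ 2.000; option A is nearest (Δ 0.018).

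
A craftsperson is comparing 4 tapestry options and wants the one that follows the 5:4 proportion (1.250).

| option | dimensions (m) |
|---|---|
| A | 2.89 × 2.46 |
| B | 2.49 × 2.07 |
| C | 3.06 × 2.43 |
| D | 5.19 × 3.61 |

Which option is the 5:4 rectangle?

Ratios (long/short): A ≈ 1.175; B ≈ 1.203; C ≈ 1.259; D ≈ 1.438.
5:4 ≈ 1.250; option C is nearest (Δ 0.009).

C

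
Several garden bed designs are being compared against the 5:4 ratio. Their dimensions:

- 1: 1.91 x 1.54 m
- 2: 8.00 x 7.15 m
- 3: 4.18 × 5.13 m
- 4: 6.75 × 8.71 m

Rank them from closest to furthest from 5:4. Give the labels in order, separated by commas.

1: 1.91/1.54 ≈ 1.240 → |1.240 − 1.250| = 0.010
2: 8.00/7.15 ≈ 1.119 → |1.119 − 1.250| = 0.131
3: 5.13/4.18 ≈ 1.227 → |1.227 − 1.250| = 0.023
4: 8.71/6.75 ≈ 1.290 → |1.290 − 1.250| = 0.040

1, 3, 4, 2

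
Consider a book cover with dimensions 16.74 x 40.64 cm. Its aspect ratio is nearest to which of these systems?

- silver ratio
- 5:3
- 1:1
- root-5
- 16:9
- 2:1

40.64/16.74 ≈ 2.428. Nearest candidates are silver ratio (2.414, off by 0.014) and root-5 (2.236, off by 0.192).

silver ratio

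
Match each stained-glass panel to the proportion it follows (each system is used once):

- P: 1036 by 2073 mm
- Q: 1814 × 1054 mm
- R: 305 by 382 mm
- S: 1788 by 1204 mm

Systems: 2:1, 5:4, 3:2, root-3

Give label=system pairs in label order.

P = 2073/1036 ≈ 2.001 → 2:1 (2.000)
Q = 1814/1054 ≈ 1.721 → root-3 (1.732)
R = 382/305 ≈ 1.252 → 5:4 (1.250)
S = 1788/1204 ≈ 1.485 → 3:2 (1.500)

P=2:1, Q=root-3, R=5:4, S=3:2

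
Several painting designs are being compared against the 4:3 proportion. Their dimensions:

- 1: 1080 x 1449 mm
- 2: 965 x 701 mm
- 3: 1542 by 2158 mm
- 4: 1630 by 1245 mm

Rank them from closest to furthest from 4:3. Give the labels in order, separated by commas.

1, 4, 2, 3

Ratios: 1 = 1449 / 1080 ≈ 1.342; 2 = 965 / 701 ≈ 1.377; 3 = 2158 / 1542 ≈ 1.399; 4 = 1630 / 1245 ≈ 1.309.
|Δ from 1.333|: 1 0.009; 2 0.044; 3 0.066; 4 0.024.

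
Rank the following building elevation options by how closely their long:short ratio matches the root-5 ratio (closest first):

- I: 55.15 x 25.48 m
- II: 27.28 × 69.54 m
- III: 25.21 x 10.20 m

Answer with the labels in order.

I, III, II

Ratios: I = 55.15 / 25.48 ≈ 2.164; II = 69.54 / 27.28 ≈ 2.549; III = 25.21 / 10.20 ≈ 2.472.
|Δ from 2.236|: I 0.072; II 0.313; III 0.236.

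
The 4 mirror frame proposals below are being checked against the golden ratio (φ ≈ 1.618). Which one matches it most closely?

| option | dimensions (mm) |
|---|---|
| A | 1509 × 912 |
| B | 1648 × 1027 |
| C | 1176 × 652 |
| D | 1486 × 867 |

B

Target golden ratio ≈ 1.618.
A: 1.655 (Δ0.037)  B: 1.605 (Δ0.013)  C: 1.804 (Δ0.186)  D: 1.714 (Δ0.096)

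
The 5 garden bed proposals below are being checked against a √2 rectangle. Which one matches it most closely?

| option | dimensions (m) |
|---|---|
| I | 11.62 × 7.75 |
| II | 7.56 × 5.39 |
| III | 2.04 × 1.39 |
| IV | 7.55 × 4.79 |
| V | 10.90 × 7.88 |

II

Target root-2 ≈ 1.414.
I: 1.499 (Δ0.085)  II: 1.403 (Δ0.011)  III: 1.468 (Δ0.054)  IV: 1.576 (Δ0.162)  V: 1.383 (Δ0.031)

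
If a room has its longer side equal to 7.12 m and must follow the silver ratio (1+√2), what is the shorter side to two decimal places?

2.95 m

silver ratio ≈ 2.41421.
Shorter side = 7.12 ÷ 2.41421 ≈ 2.9492 → 2.95 m.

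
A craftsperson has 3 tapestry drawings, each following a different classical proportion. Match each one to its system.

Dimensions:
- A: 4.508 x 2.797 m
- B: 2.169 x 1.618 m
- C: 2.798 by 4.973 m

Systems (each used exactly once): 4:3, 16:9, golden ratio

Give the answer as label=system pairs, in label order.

Ratios: A ≈ 1.612; B ≈ 1.341; C ≈ 1.777.
Targets: 4:3 ≈ 1.333; 16:9 ≈ 1.778; golden ratio ≈ 1.618.

A=golden ratio, B=4:3, C=16:9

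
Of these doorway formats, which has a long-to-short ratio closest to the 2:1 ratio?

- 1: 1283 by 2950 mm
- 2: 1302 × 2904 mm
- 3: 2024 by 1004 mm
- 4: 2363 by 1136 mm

Target 2:1 ≈ 2.000.
1: 2.299 (Δ0.299)  2: 2.230 (Δ0.230)  3: 2.016 (Δ0.016)  4: 2.080 (Δ0.080)

3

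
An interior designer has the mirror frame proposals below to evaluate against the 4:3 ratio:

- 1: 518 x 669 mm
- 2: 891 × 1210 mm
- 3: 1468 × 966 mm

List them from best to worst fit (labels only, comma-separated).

2, 1, 3

Ratios: 1 = 669 / 518 ≈ 1.292; 2 = 1210 / 891 ≈ 1.358; 3 = 1468 / 966 ≈ 1.520.
|Δ from 1.333|: 1 0.041; 2 0.025; 3 0.187.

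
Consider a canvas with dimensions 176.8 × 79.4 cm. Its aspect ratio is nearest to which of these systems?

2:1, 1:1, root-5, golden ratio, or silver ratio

root-5

Ratio = 176.8 / 79.4 ≈ 2.227.
Distances: 2:1 2.000 (Δ 0.227); 1:1 1.000 (Δ 1.227); root-5 2.236 (Δ 0.009); golden ratio 1.618 (Δ 0.609); silver ratio 2.414 (Δ 0.187).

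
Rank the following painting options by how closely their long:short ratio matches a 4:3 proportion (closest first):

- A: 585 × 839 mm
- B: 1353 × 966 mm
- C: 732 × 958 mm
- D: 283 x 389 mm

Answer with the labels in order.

A: 839/585 ≈ 1.434 → |1.434 − 1.333| = 0.101
B: 1353/966 ≈ 1.401 → |1.401 − 1.333| = 0.068
C: 958/732 ≈ 1.309 → |1.309 − 1.333| = 0.024
D: 389/283 ≈ 1.375 → |1.375 − 1.333| = 0.042

C, D, B, A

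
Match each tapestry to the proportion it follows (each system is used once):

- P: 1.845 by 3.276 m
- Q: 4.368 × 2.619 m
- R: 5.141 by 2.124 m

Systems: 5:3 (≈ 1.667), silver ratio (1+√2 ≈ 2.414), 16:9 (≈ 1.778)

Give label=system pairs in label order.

P = 3.276/1.845 ≈ 1.776 → 16:9 (1.778)
Q = 4.368/2.619 ≈ 1.668 → 5:3 (1.667)
R = 5.141/2.124 ≈ 2.420 → silver ratio (2.414)

P=16:9, Q=5:3, R=silver ratio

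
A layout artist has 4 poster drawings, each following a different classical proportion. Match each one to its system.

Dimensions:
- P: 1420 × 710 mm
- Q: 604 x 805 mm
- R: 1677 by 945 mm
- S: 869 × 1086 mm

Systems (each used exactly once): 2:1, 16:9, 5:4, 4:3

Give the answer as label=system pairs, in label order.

P=2:1, Q=4:3, R=16:9, S=5:4

P = 1420/710 ≈ 2.000 → 2:1 (2.000)
Q = 805/604 ≈ 1.333 → 4:3 (1.333)
R = 1677/945 ≈ 1.775 → 16:9 (1.778)
S = 1086/869 ≈ 1.250 → 5:4 (1.250)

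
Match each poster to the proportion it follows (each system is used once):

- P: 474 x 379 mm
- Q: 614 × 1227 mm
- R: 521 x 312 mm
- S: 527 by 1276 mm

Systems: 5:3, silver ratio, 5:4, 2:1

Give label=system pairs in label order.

P=5:4, Q=2:1, R=5:3, S=silver ratio

P = 474/379 ≈ 1.251 → 5:4 (1.250)
Q = 1227/614 ≈ 1.998 → 2:1 (2.000)
R = 521/312 ≈ 1.670 → 5:3 (1.667)
S = 1276/527 ≈ 2.421 → silver ratio (2.414)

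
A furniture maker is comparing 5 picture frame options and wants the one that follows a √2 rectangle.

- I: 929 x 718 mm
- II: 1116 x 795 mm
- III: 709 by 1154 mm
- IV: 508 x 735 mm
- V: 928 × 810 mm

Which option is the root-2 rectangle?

II

Ratios (long/short): I ≈ 1.294; II ≈ 1.404; III ≈ 1.628; IV ≈ 1.447; V ≈ 1.146.
root-2 ≈ 1.414; option II is nearest (Δ 0.010).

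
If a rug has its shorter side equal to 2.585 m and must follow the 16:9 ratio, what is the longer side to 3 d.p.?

16:9 ≈ 1.77778.
Longer side = 2.585 × 1.77778 ≈ 4.59556 → 4.596 m.

4.596 m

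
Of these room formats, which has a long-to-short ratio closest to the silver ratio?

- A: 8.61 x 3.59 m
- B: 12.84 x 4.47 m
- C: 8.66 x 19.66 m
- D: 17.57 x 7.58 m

A

Target silver ratio ≈ 2.414.
A: 2.398 (Δ0.016)  B: 2.872 (Δ0.458)  C: 2.270 (Δ0.144)  D: 2.318 (Δ0.096)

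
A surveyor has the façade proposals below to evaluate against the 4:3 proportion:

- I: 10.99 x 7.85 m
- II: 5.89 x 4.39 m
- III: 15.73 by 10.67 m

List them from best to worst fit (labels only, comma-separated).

Ratios: I = 10.99 / 7.85 ≈ 1.400; II = 5.89 / 4.39 ≈ 1.342; III = 15.73 / 10.67 ≈ 1.474.
|Δ from 1.333|: I 0.067; II 0.009; III 0.141.

II, I, III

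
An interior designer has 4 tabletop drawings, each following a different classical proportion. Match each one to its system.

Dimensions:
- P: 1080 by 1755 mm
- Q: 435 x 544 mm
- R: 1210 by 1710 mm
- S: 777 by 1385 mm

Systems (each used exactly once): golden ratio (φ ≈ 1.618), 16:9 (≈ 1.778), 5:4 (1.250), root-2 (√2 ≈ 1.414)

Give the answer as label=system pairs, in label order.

P=golden ratio, Q=5:4, R=root-2, S=16:9

P = 1755/1080 ≈ 1.625 → golden ratio (1.618)
Q = 544/435 ≈ 1.251 → 5:4 (1.250)
R = 1710/1210 ≈ 1.413 → root-2 (1.414)
S = 1385/777 ≈ 1.782 → 16:9 (1.778)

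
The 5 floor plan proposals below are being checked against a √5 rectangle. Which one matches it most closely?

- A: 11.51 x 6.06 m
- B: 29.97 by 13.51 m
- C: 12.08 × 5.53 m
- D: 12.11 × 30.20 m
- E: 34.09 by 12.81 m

Ratios (long/short): A ≈ 1.899; B ≈ 2.218; C ≈ 2.184; D ≈ 2.494; E ≈ 2.661.
root-5 ≈ 2.236; option B is nearest (Δ 0.018).

B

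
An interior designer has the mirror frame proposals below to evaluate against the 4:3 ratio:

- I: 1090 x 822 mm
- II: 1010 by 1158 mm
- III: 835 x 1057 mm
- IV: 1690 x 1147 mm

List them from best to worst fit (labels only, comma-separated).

I, III, IV, II

Ratios: I = 1090 / 822 ≈ 1.326; II = 1158 / 1010 ≈ 1.147; III = 1057 / 835 ≈ 1.266; IV = 1690 / 1147 ≈ 1.473.
|Δ from 1.333|: I 0.007; II 0.186; III 0.067; IV 0.140.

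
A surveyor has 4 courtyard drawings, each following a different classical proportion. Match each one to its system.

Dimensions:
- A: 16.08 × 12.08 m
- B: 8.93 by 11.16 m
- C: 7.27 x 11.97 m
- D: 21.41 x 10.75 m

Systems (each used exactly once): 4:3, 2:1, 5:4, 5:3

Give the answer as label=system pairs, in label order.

A = 16.08/12.08 ≈ 1.331 → 4:3 (1.333)
B = 11.16/8.93 ≈ 1.250 → 5:4 (1.250)
C = 11.97/7.27 ≈ 1.646 → 5:3 (1.667)
D = 21.41/10.75 ≈ 1.992 → 2:1 (2.000)

A=4:3, B=5:4, C=5:3, D=2:1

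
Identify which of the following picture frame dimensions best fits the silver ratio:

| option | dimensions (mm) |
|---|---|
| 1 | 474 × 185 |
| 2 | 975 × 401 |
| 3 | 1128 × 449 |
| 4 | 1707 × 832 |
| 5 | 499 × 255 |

2

Target silver ratio ≈ 2.414.
1: 2.562 (Δ0.148)  2: 2.431 (Δ0.017)  3: 2.512 (Δ0.098)  4: 2.052 (Δ0.362)  5: 1.957 (Δ0.457)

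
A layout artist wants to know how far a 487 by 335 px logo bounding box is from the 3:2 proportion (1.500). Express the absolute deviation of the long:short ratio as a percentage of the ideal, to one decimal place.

3.1%

Ratio = 487 / 335 ≈ 1.4537.
Ideal 3:2 = 1.5000. |1.4537 − 1.5000| / 1.5000 ≈ 3.09% → 3.1%.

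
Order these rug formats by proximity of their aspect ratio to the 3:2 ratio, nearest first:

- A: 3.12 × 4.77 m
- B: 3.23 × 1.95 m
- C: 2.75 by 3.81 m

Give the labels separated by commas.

A, C, B

A: 4.77/3.12 ≈ 1.529 → |1.529 − 1.500| = 0.029
B: 3.23/1.95 ≈ 1.656 → |1.656 − 1.500| = 0.156
C: 3.81/2.75 ≈ 1.385 → |1.385 − 1.500| = 0.115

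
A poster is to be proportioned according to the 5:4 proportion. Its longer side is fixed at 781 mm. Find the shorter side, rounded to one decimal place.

624.8 mm

5:4 = 1.25000.
Shorter side = 781 ÷ 1.25000 ≈ 624.800 → 624.8 mm.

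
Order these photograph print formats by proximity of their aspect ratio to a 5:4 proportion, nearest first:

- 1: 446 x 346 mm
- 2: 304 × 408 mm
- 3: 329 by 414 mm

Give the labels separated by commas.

3, 1, 2

Ratios: 1 = 446 / 346 ≈ 1.289; 2 = 408 / 304 ≈ 1.342; 3 = 414 / 329 ≈ 1.258.
|Δ from 1.250|: 1 0.039; 2 0.092; 3 0.008.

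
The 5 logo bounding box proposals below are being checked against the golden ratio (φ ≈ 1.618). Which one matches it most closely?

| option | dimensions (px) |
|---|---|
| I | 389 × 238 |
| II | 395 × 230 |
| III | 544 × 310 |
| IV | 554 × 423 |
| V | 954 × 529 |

I

Ratios (long/short): I ≈ 1.634; II ≈ 1.717; III ≈ 1.755; IV ≈ 1.310; V ≈ 1.803.
golden ratio ≈ 1.618; option I is nearest (Δ 0.016).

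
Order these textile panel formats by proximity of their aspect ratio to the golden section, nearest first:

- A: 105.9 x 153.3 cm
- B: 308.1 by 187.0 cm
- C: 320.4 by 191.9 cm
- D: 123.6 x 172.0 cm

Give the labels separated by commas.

A: 153.3/105.9 ≈ 1.448 → |1.448 − 1.618| = 0.170
B: 308.1/187.0 ≈ 1.648 → |1.648 − 1.618| = 0.030
C: 320.4/191.9 ≈ 1.670 → |1.670 − 1.618| = 0.052
D: 172.0/123.6 ≈ 1.392 → |1.392 − 1.618| = 0.226

B, C, A, D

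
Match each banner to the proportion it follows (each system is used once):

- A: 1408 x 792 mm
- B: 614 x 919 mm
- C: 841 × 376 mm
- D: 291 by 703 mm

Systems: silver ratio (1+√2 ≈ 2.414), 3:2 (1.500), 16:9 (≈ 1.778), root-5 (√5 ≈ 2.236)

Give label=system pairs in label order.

A=16:9, B=3:2, C=root-5, D=silver ratio

A = 1408/792 ≈ 1.778 → 16:9 (1.778)
B = 919/614 ≈ 1.497 → 3:2 (1.500)
C = 841/376 ≈ 2.237 → root-5 (2.236)
D = 703/291 ≈ 2.416 → silver ratio (2.414)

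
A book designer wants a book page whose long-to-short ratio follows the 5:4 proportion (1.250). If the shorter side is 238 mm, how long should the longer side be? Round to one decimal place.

5:4 = 1.25000.
Longer side = 238 × 1.25000 ≈ 297.500 → 297.5 mm.

297.5 mm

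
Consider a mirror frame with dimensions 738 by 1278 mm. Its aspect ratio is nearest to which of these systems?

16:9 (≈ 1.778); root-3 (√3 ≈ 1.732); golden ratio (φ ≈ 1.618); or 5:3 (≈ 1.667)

root-3

1278/738 ≈ 1.732. Nearest candidates are root-3 (1.732, off by 0.000) and 16:9 (1.778, off by 0.046).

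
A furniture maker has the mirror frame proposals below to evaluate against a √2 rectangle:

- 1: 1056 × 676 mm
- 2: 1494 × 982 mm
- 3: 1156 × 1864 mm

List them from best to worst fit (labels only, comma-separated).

1: 1056/676 ≈ 1.562 → |1.562 − 1.414| = 0.148
2: 1494/982 ≈ 1.521 → |1.521 − 1.414| = 0.107
3: 1864/1156 ≈ 1.612 → |1.612 − 1.414| = 0.198

2, 1, 3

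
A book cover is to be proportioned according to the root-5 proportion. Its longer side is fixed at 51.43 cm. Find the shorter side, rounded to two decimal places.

root-5 ≈ 2.23607.
Shorter side = 51.43 ÷ 2.23607 ≈ 23.0002 → 23.00 cm.

23.00 cm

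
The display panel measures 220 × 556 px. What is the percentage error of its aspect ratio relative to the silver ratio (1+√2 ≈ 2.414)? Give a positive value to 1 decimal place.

4.7%

Ratio = 556 / 220 ≈ 2.5273.
Ideal silver ratio ≈ 2.4142. |2.5273 − 2.4142| / 2.4142 ≈ 4.68% → 4.7%.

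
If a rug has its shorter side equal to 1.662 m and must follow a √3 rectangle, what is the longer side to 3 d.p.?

2.879 m

root-3 ≈ 1.73205.
Longer side = 1.662 × 1.73205 ≈ 2.87867 → 2.879 m.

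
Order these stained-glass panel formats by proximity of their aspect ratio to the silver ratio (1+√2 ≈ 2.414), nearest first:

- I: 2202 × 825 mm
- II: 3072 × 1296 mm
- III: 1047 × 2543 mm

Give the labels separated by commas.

I: 2202/825 ≈ 2.669 → |2.669 − 2.414| = 0.255
II: 3072/1296 ≈ 2.370 → |2.370 − 2.414| = 0.044
III: 2543/1047 ≈ 2.429 → |2.429 − 2.414| = 0.015

III, II, I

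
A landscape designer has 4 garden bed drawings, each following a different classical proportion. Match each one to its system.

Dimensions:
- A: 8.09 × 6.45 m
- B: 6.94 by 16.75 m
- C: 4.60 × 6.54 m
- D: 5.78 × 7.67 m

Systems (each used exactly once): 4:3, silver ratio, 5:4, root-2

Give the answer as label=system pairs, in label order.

A = 8.09/6.45 ≈ 1.254 → 5:4 (1.250)
B = 16.75/6.94 ≈ 2.414 → silver ratio (2.414)
C = 6.54/4.60 ≈ 1.422 → root-2 (1.414)
D = 7.67/5.78 ≈ 1.327 → 4:3 (1.333)

A=5:4, B=silver ratio, C=root-2, D=4:3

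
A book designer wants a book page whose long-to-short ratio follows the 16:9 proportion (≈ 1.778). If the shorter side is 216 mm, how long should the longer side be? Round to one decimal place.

16:9 ≈ 1.77778.
Longer side = 216 × 1.77778 ≈ 384.000 → 384.0 mm.

384.0 mm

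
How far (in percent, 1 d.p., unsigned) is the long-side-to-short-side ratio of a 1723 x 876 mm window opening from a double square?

1.7%

Ratio = 1723 / 876 ≈ 1.9669.
Ideal 2:1 = 2.0000. |1.9669 − 2.0000| / 2.0000 ≈ 1.65% → 1.7%.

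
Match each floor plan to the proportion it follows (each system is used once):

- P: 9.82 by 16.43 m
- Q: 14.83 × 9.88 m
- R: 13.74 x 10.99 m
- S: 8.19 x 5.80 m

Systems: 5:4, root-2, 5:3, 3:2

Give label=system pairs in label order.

P=5:3, Q=3:2, R=5:4, S=root-2

P = 16.43/9.82 ≈ 1.673 → 5:3 (1.667)
Q = 14.83/9.88 ≈ 1.501 → 3:2 (1.500)
R = 13.74/10.99 ≈ 1.250 → 5:4 (1.250)
S = 8.19/5.80 ≈ 1.412 → root-2 (1.414)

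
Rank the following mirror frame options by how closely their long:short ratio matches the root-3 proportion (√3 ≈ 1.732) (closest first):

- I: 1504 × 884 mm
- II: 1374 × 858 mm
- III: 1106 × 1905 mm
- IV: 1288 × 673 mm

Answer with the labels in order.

III, I, II, IV

Ratios: I = 1504 / 884 ≈ 1.701; II = 1374 / 858 ≈ 1.601; III = 1905 / 1106 ≈ 1.722; IV = 1288 / 673 ≈ 1.914.
|Δ from 1.732|: I 0.031; II 0.131; III 0.010; IV 0.182.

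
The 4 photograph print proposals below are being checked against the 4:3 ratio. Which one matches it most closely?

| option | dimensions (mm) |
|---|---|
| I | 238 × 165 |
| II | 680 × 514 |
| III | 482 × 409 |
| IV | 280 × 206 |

II

Target 4:3 ≈ 1.333.
I: 1.442 (Δ0.109)  II: 1.323 (Δ0.010)  III: 1.178 (Δ0.155)  IV: 1.359 (Δ0.026)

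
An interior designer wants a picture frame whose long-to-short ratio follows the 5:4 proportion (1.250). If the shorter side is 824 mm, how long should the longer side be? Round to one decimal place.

1030.0 mm

5:4 = 1.25000.
Longer side = 824 × 1.25000 ≈ 1030.000 → 1030.0 mm.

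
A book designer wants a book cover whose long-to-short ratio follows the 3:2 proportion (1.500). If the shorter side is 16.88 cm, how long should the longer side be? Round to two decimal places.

3:2 = 1.50000.
Longer side = 16.88 × 1.50000 ≈ 25.3200 → 25.32 cm.

25.32 cm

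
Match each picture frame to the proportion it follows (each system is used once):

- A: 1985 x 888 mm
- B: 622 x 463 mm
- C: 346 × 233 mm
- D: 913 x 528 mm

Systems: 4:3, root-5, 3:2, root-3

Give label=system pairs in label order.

A = 1985/888 ≈ 2.235 → root-5 (2.236)
B = 622/463 ≈ 1.343 → 4:3 (1.333)
C = 346/233 ≈ 1.485 → 3:2 (1.500)
D = 913/528 ≈ 1.729 → root-3 (1.732)

A=root-5, B=4:3, C=3:2, D=root-3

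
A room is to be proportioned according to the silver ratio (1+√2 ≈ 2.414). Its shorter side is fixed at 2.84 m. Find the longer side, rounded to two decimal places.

silver ratio ≈ 2.41421.
Longer side = 2.84 × 2.41421 ≈ 6.8564 → 6.86 m.

6.86 m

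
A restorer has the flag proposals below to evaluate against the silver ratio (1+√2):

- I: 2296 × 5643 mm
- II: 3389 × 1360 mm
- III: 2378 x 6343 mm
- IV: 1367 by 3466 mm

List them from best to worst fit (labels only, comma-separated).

I: 5643/2296 ≈ 2.458 → |2.458 − 2.414| = 0.044
II: 3389/1360 ≈ 2.492 → |2.492 − 2.414| = 0.078
III: 6343/2378 ≈ 2.667 → |2.667 − 2.414| = 0.253
IV: 3466/1367 ≈ 2.535 → |2.535 − 2.414| = 0.121

I, II, IV, III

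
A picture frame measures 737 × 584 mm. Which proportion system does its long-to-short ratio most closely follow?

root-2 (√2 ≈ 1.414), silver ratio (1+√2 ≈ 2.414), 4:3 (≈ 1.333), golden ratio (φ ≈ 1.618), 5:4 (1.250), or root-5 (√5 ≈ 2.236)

5:4

Ratio = 737 / 584 ≈ 1.262.
Distances: root-2 1.414 (Δ 0.152); silver ratio 2.414 (Δ 1.152); 4:3 1.333 (Δ 0.071); golden ratio 1.618 (Δ 0.356); 5:4 1.250 (Δ 0.012); root-5 2.236 (Δ 0.974).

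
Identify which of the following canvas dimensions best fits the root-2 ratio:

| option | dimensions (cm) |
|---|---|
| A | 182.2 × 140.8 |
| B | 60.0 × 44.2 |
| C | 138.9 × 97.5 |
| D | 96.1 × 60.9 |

C

Ratios (long/short): A ≈ 1.294; B ≈ 1.357; C ≈ 1.425; D ≈ 1.578.
root-2 ≈ 1.414; option C is nearest (Δ 0.011).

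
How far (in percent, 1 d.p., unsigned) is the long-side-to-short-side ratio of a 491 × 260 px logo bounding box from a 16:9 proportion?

Ratio = 491 / 260 ≈ 1.8885.
Ideal 16:9 ≈ 1.7778. |1.8885 − 1.7778| / 1.7778 ≈ 6.23% → 6.2%.

6.2%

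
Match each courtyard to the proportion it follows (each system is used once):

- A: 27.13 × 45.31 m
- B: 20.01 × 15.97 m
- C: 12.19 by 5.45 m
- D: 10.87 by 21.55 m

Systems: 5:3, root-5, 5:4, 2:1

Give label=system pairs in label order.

Ratios: A ≈ 1.670; B ≈ 1.253; C ≈ 2.237; D ≈ 1.983.
Targets: 5:3 ≈ 1.667; root-5 ≈ 2.236; 5:4 ≈ 1.250; 2:1 ≈ 2.000.

A=5:3, B=5:4, C=root-5, D=2:1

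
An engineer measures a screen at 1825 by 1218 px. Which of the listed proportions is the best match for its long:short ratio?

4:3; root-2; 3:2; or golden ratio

Ratio = 1825 / 1218 ≈ 1.498.
Distances: 4:3 1.333 (Δ 0.165); root-2 1.414 (Δ 0.084); 3:2 1.500 (Δ 0.002); golden ratio 1.618 (Δ 0.120).

3:2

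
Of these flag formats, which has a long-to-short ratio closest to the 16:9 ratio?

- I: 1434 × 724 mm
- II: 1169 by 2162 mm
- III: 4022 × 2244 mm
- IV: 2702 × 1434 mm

III

Ratios (long/short): I ≈ 1.981; II ≈ 1.849; III ≈ 1.792; IV ≈ 1.884.
16:9 ≈ 1.778; option III is nearest (Δ 0.014).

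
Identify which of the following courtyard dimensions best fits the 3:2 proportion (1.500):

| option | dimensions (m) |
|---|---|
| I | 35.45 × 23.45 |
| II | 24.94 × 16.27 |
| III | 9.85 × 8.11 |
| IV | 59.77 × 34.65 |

I

Ratios (long/short): I ≈ 1.512; II ≈ 1.533; III ≈ 1.215; IV ≈ 1.725.
3:2 ≈ 1.500; option I is nearest (Δ 0.012).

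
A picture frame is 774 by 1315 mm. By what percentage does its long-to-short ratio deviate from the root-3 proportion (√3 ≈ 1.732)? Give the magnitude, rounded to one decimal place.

1.9%

Ratio = 1315 / 774 ≈ 1.6990.
Ideal root-3 ≈ 1.7321. |1.6990 − 1.7321| / 1.7321 ≈ 1.91% → 1.9%.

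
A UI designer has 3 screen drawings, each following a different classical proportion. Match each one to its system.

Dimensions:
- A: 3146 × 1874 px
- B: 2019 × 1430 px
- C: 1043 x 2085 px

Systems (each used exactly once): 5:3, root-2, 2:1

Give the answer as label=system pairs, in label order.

A=5:3, B=root-2, C=2:1

A = 3146/1874 ≈ 1.679 → 5:3 (1.667)
B = 2019/1430 ≈ 1.412 → root-2 (1.414)
C = 2085/1043 ≈ 1.999 → 2:1 (2.000)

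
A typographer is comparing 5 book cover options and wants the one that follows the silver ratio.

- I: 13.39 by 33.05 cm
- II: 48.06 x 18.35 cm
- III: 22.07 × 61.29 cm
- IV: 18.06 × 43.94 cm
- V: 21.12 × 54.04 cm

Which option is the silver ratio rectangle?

Target silver ratio ≈ 2.414.
I: 2.468 (Δ0.054)  II: 2.619 (Δ0.205)  III: 2.777 (Δ0.363)  IV: 2.433 (Δ0.019)  V: 2.559 (Δ0.145)

IV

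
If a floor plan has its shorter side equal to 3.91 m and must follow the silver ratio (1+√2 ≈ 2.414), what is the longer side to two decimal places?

9.44 m

silver ratio ≈ 2.41421.
Longer side = 3.91 × 2.41421 ≈ 9.4396 → 9.44 m.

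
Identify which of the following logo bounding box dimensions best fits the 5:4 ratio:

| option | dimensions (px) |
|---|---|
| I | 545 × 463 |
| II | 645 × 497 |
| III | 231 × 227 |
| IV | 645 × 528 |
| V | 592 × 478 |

V

Ratios (long/short): I ≈ 1.177; II ≈ 1.298; III ≈ 1.018; IV ≈ 1.222; V ≈ 1.238.
5:4 ≈ 1.250; option V is nearest (Δ 0.012).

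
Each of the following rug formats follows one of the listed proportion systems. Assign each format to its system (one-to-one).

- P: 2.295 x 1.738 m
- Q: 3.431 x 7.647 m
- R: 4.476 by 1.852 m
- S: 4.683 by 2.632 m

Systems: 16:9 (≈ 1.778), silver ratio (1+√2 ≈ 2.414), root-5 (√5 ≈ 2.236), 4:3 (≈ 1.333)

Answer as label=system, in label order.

P=4:3, Q=root-5, R=silver ratio, S=16:9

Ratios: P ≈ 1.320; Q ≈ 2.229; R ≈ 2.417; S ≈ 1.779.
Targets: 16:9 ≈ 1.778; silver ratio ≈ 2.414; root-5 ≈ 2.236; 4:3 ≈ 1.333.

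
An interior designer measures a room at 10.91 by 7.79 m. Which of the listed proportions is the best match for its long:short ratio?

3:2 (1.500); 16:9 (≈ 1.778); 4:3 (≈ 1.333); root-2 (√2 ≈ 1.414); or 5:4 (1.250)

root-2

10.91/7.79 ≈ 1.401. Nearest candidates are root-2 (1.414, off by 0.013) and 4:3 (1.333, off by 0.068).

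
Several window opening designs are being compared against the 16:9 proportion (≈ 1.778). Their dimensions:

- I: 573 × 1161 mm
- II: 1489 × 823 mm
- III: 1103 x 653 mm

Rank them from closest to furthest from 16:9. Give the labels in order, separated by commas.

Ratios: I = 1161 / 573 ≈ 2.026; II = 1489 / 823 ≈ 1.809; III = 1103 / 653 ≈ 1.689.
|Δ from 1.778|: I 0.248; II 0.031; III 0.089.

II, III, I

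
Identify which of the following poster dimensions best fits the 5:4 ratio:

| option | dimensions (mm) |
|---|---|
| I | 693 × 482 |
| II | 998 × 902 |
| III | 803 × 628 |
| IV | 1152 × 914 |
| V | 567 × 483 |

IV

Target 5:4 ≈ 1.250.
I: 1.438 (Δ0.188)  II: 1.106 (Δ0.144)  III: 1.279 (Δ0.029)  IV: 1.260 (Δ0.010)  V: 1.174 (Δ0.076)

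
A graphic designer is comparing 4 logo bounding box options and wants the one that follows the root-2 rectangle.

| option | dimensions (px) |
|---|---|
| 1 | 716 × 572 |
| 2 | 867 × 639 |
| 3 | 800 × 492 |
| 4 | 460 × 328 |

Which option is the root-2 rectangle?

Ratios (long/short): 1 ≈ 1.252; 2 ≈ 1.357; 3 ≈ 1.626; 4 ≈ 1.402.
root-2 ≈ 1.414; option 4 is nearest (Δ 0.012).

4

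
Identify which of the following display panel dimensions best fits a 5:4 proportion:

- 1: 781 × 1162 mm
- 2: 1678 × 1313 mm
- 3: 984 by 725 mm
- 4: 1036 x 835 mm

4

Ratios (long/short): 1 ≈ 1.488; 2 ≈ 1.278; 3 ≈ 1.357; 4 ≈ 1.241.
5:4 ≈ 1.250; option 4 is nearest (Δ 0.009).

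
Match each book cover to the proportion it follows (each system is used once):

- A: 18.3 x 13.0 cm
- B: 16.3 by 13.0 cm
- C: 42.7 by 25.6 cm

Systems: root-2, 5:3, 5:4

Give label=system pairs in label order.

Ratios: A ≈ 1.408; B ≈ 1.254; C ≈ 1.668.
Targets: root-2 ≈ 1.414; 5:3 ≈ 1.667; 5:4 ≈ 1.250.

A=root-2, B=5:4, C=5:3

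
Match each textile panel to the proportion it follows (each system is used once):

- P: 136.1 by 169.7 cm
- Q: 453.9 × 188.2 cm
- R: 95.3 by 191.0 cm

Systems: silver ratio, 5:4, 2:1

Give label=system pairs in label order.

P=5:4, Q=silver ratio, R=2:1

Ratios: P ≈ 1.247; Q ≈ 2.412; R ≈ 2.004.
Targets: silver ratio ≈ 2.414; 5:4 ≈ 1.250; 2:1 ≈ 2.000.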